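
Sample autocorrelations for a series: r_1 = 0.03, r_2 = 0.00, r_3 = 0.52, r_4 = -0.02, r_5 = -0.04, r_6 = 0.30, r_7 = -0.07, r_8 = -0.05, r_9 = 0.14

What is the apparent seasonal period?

3

The largest autocorrelation is r_3 = 0.52, with a weaker echo at lag 6 (0.30); the remaining lags stay at or below 0.14.
The dominant spike at lag 3 indicates a seasonal period of 3.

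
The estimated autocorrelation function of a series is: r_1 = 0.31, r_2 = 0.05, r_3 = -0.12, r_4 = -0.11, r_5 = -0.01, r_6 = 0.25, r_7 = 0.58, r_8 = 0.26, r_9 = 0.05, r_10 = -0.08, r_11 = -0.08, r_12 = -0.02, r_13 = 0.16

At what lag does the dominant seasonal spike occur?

The largest autocorrelation is r_7 = 0.58; the remaining lags stay at or below 0.31. The elevated value at lag 1 (0.31), dropping to 0.05 at lag 2, reflects decaying short-term dependence rather than seasonality.
The dominant spike at lag 7 indicates a seasonal period of 7.

7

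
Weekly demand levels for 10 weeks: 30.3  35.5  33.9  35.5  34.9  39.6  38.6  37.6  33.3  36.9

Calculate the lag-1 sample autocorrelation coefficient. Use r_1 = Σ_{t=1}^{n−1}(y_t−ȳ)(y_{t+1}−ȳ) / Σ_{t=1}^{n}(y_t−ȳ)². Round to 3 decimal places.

0.126

Mean ȳ = (30.3 + 35.5 + 33.9 + 35.5 + 34.9 + 39.6 + 38.6 + 37.6 + 33.3 + 36.9)/10 = 35.6100
Numerator Σ_{t=1}^{9}(y_t−ȳ)(y_{t+1}−ȳ) = 8.5089
Denominator Σ(y_t−ȳ)² = 67.4690
r_1 = 8.5089 / 67.4690 = 0.126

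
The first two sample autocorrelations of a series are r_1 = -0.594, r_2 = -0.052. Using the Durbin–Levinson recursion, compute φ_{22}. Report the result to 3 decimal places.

-0.626

φ_{22} = (r_2 − r_1²) / (1 − r_1²)
r_1² = (-0.594)² = 0.352836
Numerator = -0.052 − 0.3528 = -0.4048; denominator = 1 − 0.3528 = 0.6472
φ_{22} = -0.4048 / 0.6472 = -0.626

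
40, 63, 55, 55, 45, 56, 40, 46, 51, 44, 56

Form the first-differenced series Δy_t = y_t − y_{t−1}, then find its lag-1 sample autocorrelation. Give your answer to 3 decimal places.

-0.483

First differences Δy: 23, -8, 0, -10, 11, -16, 6, 5, -7, 12
Mean of differences = 1.6000
Numerator Σ(Δy_t−Δȳ)(Δy_{t+1}−Δȳ) = -627.1600
Denominator Σ(Δy_t−Δȳ)² = 1298.4000
r_1(Δy) = -627.1600 / 1298.4000 = -0.483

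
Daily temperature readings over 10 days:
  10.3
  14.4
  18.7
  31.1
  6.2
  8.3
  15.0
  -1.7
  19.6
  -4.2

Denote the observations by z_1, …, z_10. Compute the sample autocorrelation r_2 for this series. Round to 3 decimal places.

Mean z̄ = (10.3 + 14.4 + 18.7 + 31.1 + 6.2 + 8.3 + 15.0 − 1.7 + 19.6 − 4.2)/10 = 11.7700
Numerator Σ_{t=1}^{8}(z_t−z̄)(z_{t+2}−z̄) = 204.1322
Denominator Σ(z_t−z̄)² = 982.0410
r_2 = 204.1322 / 982.0410 = 0.208

0.208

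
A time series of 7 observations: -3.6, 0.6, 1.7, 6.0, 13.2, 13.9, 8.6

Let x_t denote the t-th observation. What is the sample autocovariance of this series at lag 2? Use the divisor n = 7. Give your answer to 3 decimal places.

4.228

Mean x̄ = (-3.6 + 0.6 + 1.7 + 6.0 + 13.2 + 13.9 + 8.6)/7 = 5.7714
Deviations: -9.3714, -5.1714, -4.0714, 0.2286, 7.4286, 8.1286, 2.8286
Σ_{t=1}^{5}(x_t−x̄)(x_{t+2}−x̄) = 29.5984
γ_2 = 29.5984 / 7 = 4.228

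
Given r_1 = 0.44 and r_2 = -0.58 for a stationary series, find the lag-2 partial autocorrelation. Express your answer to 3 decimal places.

-0.959

φ_{22} = (r_2 − r_1²) / (1 − r_1²)
r_1² = (0.44)² = 0.1936
Numerator = -0.58 − 0.1936 = -0.7736; denominator = 1 − 0.1936 = 0.8064
φ_{22} = -0.7736 / 0.8064 = -0.959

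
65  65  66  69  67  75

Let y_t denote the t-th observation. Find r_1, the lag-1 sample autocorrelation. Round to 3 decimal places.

Mean ȳ = (65 + 65 + 66 + 69 + 67 + 75)/6 = 67.8333
Numerator Σ_{t=1}^{5}(y_t−ȳ)(y_{t+1}−ȳ) = 4.1389
Denominator Σ(y_t−ȳ)² = 72.8333
r_1 = 4.1389 / 72.8333 = 0.057

0.057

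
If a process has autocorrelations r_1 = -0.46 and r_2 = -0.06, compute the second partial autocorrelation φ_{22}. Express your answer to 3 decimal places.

φ_{22} = (r_2 − r_1²) / (1 − r_1²)
r_1² = (-0.46)² = 0.2116
Numerator = -0.06 − 0.2116 = -0.2716; denominator = 1 − 0.2116 = 0.7884
φ_{22} = -0.2716 / 0.7884 = -0.344

-0.344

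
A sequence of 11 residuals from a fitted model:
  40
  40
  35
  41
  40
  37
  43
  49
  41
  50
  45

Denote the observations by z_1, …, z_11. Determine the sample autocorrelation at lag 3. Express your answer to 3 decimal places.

0.284

Mean z̄ = (40 + 40 + 35 + 41 + 40 + 37 + 43 + 49 + 41 + 50 + 45)/11 = 41.9091
Numerator Σ_{t=1}^{8}(z_t−z̄)(z_{t+3}−z̄) = 59.9752
Denominator Σ(z_t−z̄)² = 210.9091
r_3 = 59.9752 / 210.9091 = 0.284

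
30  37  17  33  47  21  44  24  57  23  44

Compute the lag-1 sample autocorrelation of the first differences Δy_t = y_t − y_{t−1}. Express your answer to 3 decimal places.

-0.800

First differences Δy: 7, -20, 16, 14, -26, 23, -20, 33, -34, 21
Mean of differences = 1.4000
Numerator Σ(Δy_t−Δȳ)(Δy_{t+1}−Δȳ) = -4136.3600
Denominator Σ(Δy_t−Δȳ)² = 5172.4000
r_1(Δy) = -4136.3600 / 5172.4000 = -0.800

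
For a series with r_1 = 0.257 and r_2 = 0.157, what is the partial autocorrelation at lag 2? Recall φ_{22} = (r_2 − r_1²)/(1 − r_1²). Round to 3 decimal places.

φ_{22} = (r_2 − r_1²) / (1 − r_1²)
r_1² = (0.257)² = 0.066049
Numerator = 0.157 − 0.0660 = 0.0910; denominator = 1 − 0.0660 = 0.9340
φ_{22} = 0.0910 / 0.9340 = 0.097

0.097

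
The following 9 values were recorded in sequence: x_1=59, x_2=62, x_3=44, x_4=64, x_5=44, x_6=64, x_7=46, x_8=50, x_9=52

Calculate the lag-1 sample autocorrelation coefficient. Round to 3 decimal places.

-0.664

Mean x̄ = (59 + 62 + 44 + 64 + 44 + 64 + 46 + 50 + 52)/9 = 53.8889
Numerator Σ_{t=1}^{8}(x_t−x̄)(x_{t+1}−x̄) = -380.4568
Denominator Σ(x_t−x̄)² = 572.8889
r_1 = -380.4568 / 572.8889 = -0.664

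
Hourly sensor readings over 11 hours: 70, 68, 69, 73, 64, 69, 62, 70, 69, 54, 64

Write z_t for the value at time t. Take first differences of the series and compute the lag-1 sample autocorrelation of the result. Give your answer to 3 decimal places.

First differences Δz: -2, 1, 4, -9, 5, -7, 8, -1, -15, 10
Mean of differences = -0.6000
Numerator Σ(Δz_t−Δz̄)(Δz_{t+1}−Δz̄) = -321.7600
Denominator Σ(Δz_t−Δz̄)² = 562.4000
r_1(Δz) = -321.7600 / 562.4000 = -0.572

-0.572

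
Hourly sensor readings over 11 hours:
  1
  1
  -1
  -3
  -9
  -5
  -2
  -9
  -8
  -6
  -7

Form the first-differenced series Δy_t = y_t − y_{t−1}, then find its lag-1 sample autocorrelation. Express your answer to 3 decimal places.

-0.257

First differences Δy: 0, -2, -2, -6, 4, 3, -7, 1, 2, -1
Mean of differences = -0.8000
Numerator Σ(Δy_t−Δȳ)(Δy_{t+1}−Δȳ) = -30.2400
Denominator Σ(Δy_t−Δȳ)² = 117.6000
r_1(Δy) = -30.2400 / 117.6000 = -0.257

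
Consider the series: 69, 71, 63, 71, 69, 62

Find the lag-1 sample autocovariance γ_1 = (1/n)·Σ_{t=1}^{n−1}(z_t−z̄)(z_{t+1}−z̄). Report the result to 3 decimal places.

-4.875

Mean z̄ = (69 + 71 + 63 + 71 + 69 + 62)/6 = 67.5000
Deviations: 1.5000, 3.5000, -4.5000, 3.5000, 1.5000, -5.5000
Σ_{t=1}^{5}(z_t−z̄)(z_{t+1}−z̄) = -29.2500
γ_1 = -29.2500 / 6 = -4.875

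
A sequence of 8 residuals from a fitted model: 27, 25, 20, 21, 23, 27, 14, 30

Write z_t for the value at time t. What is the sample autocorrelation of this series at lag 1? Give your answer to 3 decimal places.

Mean z̄ = (27 + 25 + 20 + 21 + 23 + 27 + 14 + 30)/8 = 23.3750
Deviations from mean: 3.6250, 1.6250, -3.3750, -2.3750, -0.3750, 3.6250, -9.3750, 6.6250
Σ(z_t−z̄)(z_{t+1}−z̄) = (5.8906) + (-5.4844) + (8.0156) + (0.8906) + (-1.3594) + (-33.9844) + (-62.1094) = -88.1406
Denominator Σ(z_t−z̄)² = 177.8750
r_1 = -88.1406 / 177.8750 = -0.496

-0.496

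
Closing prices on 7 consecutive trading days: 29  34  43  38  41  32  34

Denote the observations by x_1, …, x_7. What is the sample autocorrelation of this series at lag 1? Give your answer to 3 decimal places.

Mean x̄ = (29 + 34 + 43 + 38 + 41 + 32 + 34)/7 = 35.8571
Σ(x_t−x̄)(x_{t+1}−x̄) = (12.7347) + (-13.2653) + (15.3061) + (11.0204) + (-19.8367) + (7.1633) = 13.1224
Denominator Σ(x_t−x̄)² = 150.8571
r_1 = 13.1224 / 150.8571 = 0.087

0.087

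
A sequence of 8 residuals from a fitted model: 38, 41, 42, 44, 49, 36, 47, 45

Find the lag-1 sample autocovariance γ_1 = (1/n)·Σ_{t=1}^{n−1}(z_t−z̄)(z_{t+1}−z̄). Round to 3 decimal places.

-5.602

Mean z̄ = (38 + 41 + 42 + 44 + 49 + 36 + 47 + 45)/8 = 42.7500
Σ_{t=1}^{7}(z_t−z̄)(z_{t+1}−z̄) = -44.8125
γ_1 = -44.8125 / 8 = -5.602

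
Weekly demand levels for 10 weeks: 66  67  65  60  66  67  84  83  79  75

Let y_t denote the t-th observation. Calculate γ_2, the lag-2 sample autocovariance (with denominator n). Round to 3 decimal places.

Mean ȳ = (66 + 67 + 65 + 60 + 66 + 67 + 84 + 83 + 79 + 75)/10 = 71.2000
Σ_{t=1}^{8}(y_t−ȳ)(y_{t+2}−ȳ) = 187.1200
γ_2 = 187.1200 / 10 = 18.712

18.712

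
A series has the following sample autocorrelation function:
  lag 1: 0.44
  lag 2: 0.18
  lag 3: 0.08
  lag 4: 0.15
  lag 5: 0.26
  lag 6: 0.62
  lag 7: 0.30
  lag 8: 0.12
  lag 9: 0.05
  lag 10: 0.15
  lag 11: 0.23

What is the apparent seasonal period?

6

The largest autocorrelation is r_6 = 0.62; the remaining lags stay at or below 0.44. The elevated value at lag 1 (0.44), dropping to 0.18 at lag 2, reflects decaying short-term dependence rather than seasonality.
The dominant spike at lag 6 indicates a seasonal period of 6.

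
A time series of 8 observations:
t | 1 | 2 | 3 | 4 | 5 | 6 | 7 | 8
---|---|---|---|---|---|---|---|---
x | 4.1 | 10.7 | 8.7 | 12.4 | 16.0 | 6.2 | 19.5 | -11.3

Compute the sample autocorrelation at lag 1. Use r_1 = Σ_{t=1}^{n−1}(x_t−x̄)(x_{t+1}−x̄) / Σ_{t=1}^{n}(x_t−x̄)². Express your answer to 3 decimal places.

Mean x̄ = (4.1 + 10.7 + 8.7 + 12.4 + 16.0 + 6.2 + 19.5 − 11.3)/8 = 8.2875
Σ(x_t−x̄)(x_{t+1}−x̄) = (-10.1023) + (0.9952) + (1.6964) + (31.7177) + (-16.0998) + (-23.4061) + (-219.6248) = -234.8239
Denominator Σ(x_t−x̄)² = 613.6688
r_1 = -234.8239 / 613.6688 = -0.383

-0.383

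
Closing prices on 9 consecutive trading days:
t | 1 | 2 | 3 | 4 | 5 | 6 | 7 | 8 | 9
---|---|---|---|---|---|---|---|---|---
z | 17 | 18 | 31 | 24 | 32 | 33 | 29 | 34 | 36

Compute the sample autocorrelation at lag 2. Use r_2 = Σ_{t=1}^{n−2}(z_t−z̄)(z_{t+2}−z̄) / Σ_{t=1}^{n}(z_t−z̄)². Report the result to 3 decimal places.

Mean z̄ = (17 + 18 + 31 + 24 + 32 + 33 + 29 + 34 + 36)/9 = 28.2222
Σ(z_t−z̄)(z_{t+2}−z̄) = (-31.1728) + (43.1605) + (10.4938) + (-20.1728) + (2.9383) + (27.6049) + (6.0494) = 38.9012
Denominator Σ(z_t−z̄)² = 387.5556
r_2 = 38.9012 / 387.5556 = 0.100

0.100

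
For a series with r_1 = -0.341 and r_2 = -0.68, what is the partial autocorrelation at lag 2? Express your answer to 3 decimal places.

φ_{22} = (r_2 − r_1²) / (1 − r_1²)
r_1² = (-0.341)² = 0.116281
Numerator = -0.68 − 0.1163 = -0.7963; denominator = 1 − 0.1163 = 0.8837
φ_{22} = -0.7963 / 0.8837 = -0.901

-0.901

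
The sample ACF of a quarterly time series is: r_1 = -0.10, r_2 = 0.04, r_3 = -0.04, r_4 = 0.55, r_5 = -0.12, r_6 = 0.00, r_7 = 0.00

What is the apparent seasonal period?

4

The largest autocorrelation is r_4 = 0.55; the remaining lags stay at or below 0.04.
The dominant spike at lag 4 indicates a seasonal period of 4.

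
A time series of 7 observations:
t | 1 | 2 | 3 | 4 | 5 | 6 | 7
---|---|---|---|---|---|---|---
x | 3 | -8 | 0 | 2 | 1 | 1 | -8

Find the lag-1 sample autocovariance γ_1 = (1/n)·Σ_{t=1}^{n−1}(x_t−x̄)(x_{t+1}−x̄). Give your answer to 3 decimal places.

Mean x̄ = (3 − 8 + 0 + 2 + 1 + 1 − 8)/7 = -1.2857
Deviations: 4.2857, -6.7143, 1.2857, 3.2857, 2.2857, 2.2857, -6.7143
Σ_{t=1}^{6}(x_t−x̄)(x_{t+1}−x̄) = -35.7959
γ_1 = -35.7959 / 7 = -5.114

-5.114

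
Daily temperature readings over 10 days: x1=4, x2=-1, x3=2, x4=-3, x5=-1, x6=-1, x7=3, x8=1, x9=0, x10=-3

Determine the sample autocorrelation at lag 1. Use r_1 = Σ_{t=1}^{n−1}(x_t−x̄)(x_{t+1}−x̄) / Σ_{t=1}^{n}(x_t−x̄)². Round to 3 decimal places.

Mean x̄ = (4 − 1 + 2 − 3 − 1 − 1 + 3 + 1 + 0 − 3)/10 = 0.1000
Numerator Σ_{t=1}^{9}(x_t−x̄)(x_{t+1}−x̄) = -8.0100
Denominator Σ(x_t−x̄)² = 50.9000
r_1 = -8.0100 / 50.9000 = -0.157

-0.157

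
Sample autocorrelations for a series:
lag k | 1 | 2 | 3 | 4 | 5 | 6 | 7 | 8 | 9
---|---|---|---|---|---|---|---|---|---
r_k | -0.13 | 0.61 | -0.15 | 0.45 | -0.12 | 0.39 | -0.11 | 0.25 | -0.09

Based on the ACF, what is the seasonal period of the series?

The largest autocorrelation is r_2 = 0.61, with weaker echoes at lags 4 (0.45), 6 (0.39) and 8 (0.25); the remaining lags stay at or below -0.09.
The dominant spike at lag 2 indicates a seasonal period of 2.

2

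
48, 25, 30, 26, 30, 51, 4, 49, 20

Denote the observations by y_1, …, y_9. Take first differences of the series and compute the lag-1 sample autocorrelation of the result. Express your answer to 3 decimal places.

First differences Δy: -23, 5, -4, 4, 21, -47, 45, -29
Mean of differences = -3.5000
Numerator Σ(Δy_t−Δȳ)(Δy_{t+1}−Δȳ) = -4402.2500
Denominator Σ(Δy_t−Δȳ)² = 6004.0000
r_1(Δy) = -4402.2500 / 6004.0000 = -0.733

-0.733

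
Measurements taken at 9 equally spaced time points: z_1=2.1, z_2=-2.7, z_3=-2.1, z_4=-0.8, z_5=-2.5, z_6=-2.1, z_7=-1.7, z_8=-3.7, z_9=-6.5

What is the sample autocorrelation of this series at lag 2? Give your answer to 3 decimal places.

-0.062

Mean z̄ = (2.1 − 2.7 − 2.1 − 0.8 − 2.5 − 2.1 − 1.7 − 3.7 − 6.5)/9 = -2.2222
Numerator Σ_{t=1}^{7}(z_t−z̄)(z_{t+2}−z̄) = -2.5710
Denominator Σ(z_t−z̄)² = 41.7956
r_2 = -2.5710 / 41.7956 = -0.062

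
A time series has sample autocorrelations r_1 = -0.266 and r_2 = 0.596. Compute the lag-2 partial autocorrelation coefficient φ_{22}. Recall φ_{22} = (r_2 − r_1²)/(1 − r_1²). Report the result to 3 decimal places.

φ_{22} = (r_2 − r_1²) / (1 − r_1²)
r_1² = (-0.266)² = 0.070756
Numerator = 0.596 − 0.0708 = 0.5252; denominator = 1 − 0.0708 = 0.9292
φ_{22} = 0.5252 / 0.9292 = 0.565

0.565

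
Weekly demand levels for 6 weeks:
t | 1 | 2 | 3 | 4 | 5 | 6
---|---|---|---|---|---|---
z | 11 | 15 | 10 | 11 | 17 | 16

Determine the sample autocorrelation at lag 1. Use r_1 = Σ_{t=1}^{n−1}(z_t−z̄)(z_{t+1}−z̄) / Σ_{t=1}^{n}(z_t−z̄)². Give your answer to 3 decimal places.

-0.010

Mean z̄ = (11 + 15 + 10 + 11 + 17 + 16)/6 = 13.3333
Numerator Σ_{t=1}^{5}(z_t−z̄)(z_{t+1}−z̄) = -0.4444
Denominator Σ(z_t−z̄)² = 45.3333
r_1 = -0.4444 / 45.3333 = -0.010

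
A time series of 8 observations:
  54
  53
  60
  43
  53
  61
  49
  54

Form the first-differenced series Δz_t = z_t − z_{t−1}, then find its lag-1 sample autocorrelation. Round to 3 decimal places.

First differences Δz: -1, 7, -17, 10, 8, -12, 5
Mean of differences = 0.0000
Numerator Σ(Δz_t−Δz̄)(Δz_{t+1}−Δz̄) = -372.0000
Denominator Σ(Δz_t−Δz̄)² = 672.0000
r_1(Δz) = -372.0000 / 672.0000 = -0.554

-0.554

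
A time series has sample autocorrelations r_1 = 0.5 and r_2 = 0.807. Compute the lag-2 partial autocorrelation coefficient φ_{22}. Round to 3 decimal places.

0.743

φ_{22} = (r_2 − r_1²) / (1 − r_1²)
r_1² = (0.5)² = 0.25
Numerator = 0.807 − 0.2500 = 0.5570; denominator = 1 − 0.2500 = 0.7500
φ_{22} = 0.5570 / 0.7500 = 0.743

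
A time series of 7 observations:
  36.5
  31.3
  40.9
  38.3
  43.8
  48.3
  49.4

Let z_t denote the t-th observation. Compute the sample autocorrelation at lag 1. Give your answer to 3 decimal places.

Mean z̄ = (36.5 + 31.3 + 40.9 + 38.3 + 43.8 + 48.3 + 49.4)/7 = 41.2143
Deviations from mean: -4.7143, -9.9143, -0.3143, -2.9143, 2.5857, 7.0857, 8.1857
Numerator Σ_{t=1}^{6}(z_t−z̄)(z_{t+1}−z̄) = 119.5584
Denominator Σ(z_t−z̄)² = 253.0086
r_1 = 119.5584 / 253.0086 = 0.473

0.473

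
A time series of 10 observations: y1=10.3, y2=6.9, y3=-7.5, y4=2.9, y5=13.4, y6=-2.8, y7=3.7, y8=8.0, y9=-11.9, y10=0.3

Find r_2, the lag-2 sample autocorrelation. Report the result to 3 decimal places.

Mean ȳ = (10.3 + 6.9 − 7.5 + 2.9 + 13.4 − 2.8 + 3.7 + 8.0 − 11.9 + 0.3)/10 = 2.3300
Numerator Σ_{t=1}^{8}(y_t−ȳ)(y_{t+2}−ȳ) = -232.4088
Denominator Σ(y_t−ȳ)² = 570.8610
r_2 = -232.4088 / 570.8610 = -0.407

-0.407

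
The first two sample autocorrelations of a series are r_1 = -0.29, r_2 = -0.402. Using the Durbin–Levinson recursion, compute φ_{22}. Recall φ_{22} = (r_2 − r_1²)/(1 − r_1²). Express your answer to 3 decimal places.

φ_{22} = (r_2 − r_1²) / (1 − r_1²)
r_1² = (-0.29)² = 0.0841
Numerator = -0.402 − 0.0841 = -0.4861; denominator = 1 − 0.0841 = 0.9159
φ_{22} = -0.4861 / 0.9159 = -0.531

-0.531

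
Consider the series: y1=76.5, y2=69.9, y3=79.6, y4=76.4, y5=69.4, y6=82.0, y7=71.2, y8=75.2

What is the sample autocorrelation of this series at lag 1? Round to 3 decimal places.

Mean ȳ = (76.5 + 69.9 + 79.6 + 76.4 + 69.4 + 82.0 + 71.2 + 75.2)/8 = 75.0250
Σ(y_t−ȳ)(y_{t+1}−ȳ) = (-7.5594) + (-23.4469) + (6.2906) + (-7.7344) + (-39.2344) + (-26.6794) + (-0.6694) = -99.0331
Denominator Σ(y_t−ȳ)² = 146.2150
r_1 = -99.0331 / 146.2150 = -0.677

-0.677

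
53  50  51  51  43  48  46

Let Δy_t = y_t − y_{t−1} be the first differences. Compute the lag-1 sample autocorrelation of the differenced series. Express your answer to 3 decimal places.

First differences Δy: -3, 1, 0, -8, 5, -2
Mean of differences = -1.1667
Numerator Σ(Δy_t−Δȳ)(Δy_{t+1}−Δȳ) = -56.6944
Denominator Σ(Δy_t−Δȳ)² = 94.8333
r_1(Δy) = -56.6944 / 94.8333 = -0.598

-0.598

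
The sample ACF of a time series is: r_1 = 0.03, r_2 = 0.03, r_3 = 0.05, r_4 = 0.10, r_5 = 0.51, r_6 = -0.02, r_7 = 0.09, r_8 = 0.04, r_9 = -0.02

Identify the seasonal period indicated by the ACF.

5

The largest autocorrelation is r_5 = 0.51; the remaining lags stay at or below 0.10.
The dominant spike at lag 5 indicates a seasonal period of 5.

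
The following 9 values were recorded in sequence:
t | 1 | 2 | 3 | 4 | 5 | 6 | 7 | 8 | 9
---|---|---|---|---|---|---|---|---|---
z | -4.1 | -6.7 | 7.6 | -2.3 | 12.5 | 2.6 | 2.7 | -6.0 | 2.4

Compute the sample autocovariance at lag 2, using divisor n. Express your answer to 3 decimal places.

8.189

Mean z̄ = (-4.1 − 6.7 + 7.6 − 2.3 + 12.5 + 2.6 + 2.7 − 6.0 + 2.4)/9 = 0.9667
Σ_{t=1}^{7}(z_t−z̄)(z_{t+2}−z̄) = 73.7011
γ_2 = 73.7011 / 9 = 8.189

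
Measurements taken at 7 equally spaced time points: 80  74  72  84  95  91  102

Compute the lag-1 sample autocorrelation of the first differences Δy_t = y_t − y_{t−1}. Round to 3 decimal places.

First differences Δy: -6, -2, 12, 11, -4, 11
Mean of differences = 3.6667
Numerator Σ(Δy_t−Δȳ)(Δy_{t+1}−Δȳ) = -43.7778
Denominator Σ(Δy_t−Δȳ)² = 361.3333
r_1(Δy) = -43.7778 / 361.3333 = -0.121

-0.121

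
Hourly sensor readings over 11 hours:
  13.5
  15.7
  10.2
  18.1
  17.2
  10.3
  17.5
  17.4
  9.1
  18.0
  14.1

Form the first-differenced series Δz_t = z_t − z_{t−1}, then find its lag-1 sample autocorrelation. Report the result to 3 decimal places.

First differences Δz: 2.2, -5.5, 7.9, -0.9, -6.9, 7.2, -0.1, -8.3, 8.9, -3.9
Mean of differences = 0.0600
Numerator Σ(Δz_t−Δz̄)(Δz_{t+1}−Δz̄) = -214.7416
Denominator Σ(Δz_t−Δz̄)² = 361.0440
r_1(Δz) = -214.7416 / 361.0440 = -0.595

-0.595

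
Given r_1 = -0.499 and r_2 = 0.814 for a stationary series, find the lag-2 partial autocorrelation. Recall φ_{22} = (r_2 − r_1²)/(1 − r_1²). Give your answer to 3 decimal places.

φ_{22} = (r_2 − r_1²) / (1 − r_1²)
r_1² = (-0.499)² = 0.249001
Numerator = 0.814 − 0.2490 = 0.5650; denominator = 1 − 0.2490 = 0.7510
φ_{22} = 0.5650 / 0.7510 = 0.752

0.752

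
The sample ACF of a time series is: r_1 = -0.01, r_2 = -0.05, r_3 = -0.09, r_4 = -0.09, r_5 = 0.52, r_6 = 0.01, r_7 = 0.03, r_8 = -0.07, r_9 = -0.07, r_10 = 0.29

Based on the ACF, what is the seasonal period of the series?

5

The largest autocorrelation is r_5 = 0.52, with a weaker echo at lag 10 (0.29); the remaining lags stay at or below 0.03.
The dominant spike at lag 5 indicates a seasonal period of 5.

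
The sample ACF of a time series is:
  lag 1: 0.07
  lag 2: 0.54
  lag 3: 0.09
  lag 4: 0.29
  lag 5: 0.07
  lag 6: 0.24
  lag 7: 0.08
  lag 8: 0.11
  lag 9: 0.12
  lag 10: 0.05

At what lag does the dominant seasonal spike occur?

The largest autocorrelation is r_2 = 0.54, with weaker echoes at lags 4 (0.29) and 6 (0.24); the remaining lags stay at or below 0.12.
The dominant spike at lag 2 indicates a seasonal period of 2.

2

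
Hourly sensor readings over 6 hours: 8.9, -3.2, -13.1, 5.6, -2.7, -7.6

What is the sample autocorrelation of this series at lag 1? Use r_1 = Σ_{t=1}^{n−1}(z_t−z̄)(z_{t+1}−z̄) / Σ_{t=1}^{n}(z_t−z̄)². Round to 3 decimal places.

-0.257

Mean z̄ = (8.9 − 3.2 − 13.1 + 5.6 − 2.7 − 7.6)/6 = -2.0167
Numerator Σ_{t=1}^{5}(z_t−z̄)(z_{t+1}−z̄) = -85.6103
Denominator Σ(z_t−z̄)² = 333.0683
r_1 = -85.6103 / 333.0683 = -0.257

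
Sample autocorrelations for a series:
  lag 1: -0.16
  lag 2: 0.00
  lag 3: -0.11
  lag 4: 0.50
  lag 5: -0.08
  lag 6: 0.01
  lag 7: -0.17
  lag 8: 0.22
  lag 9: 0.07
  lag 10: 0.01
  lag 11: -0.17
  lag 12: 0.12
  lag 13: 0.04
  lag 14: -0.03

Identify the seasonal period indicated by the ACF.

The largest autocorrelation is r_4 = 0.50, with a weaker echo at lag 8 (0.22); the remaining lags stay at or below 0.12.
The dominant spike at lag 4 indicates a seasonal period of 4.

4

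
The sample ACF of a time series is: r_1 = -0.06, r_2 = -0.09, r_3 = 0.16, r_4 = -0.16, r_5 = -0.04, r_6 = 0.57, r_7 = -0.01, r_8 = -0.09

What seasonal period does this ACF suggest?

The largest autocorrelation is r_6 = 0.57; the remaining lags stay at or below 0.16.
The dominant spike at lag 6 indicates a seasonal period of 6.

6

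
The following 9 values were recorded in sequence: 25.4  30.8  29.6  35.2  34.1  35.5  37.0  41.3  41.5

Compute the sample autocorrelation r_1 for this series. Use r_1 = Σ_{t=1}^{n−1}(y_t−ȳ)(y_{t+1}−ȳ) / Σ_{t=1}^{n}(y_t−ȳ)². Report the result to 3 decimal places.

Mean ȳ = (25.4 + 30.8 + 29.6 + 35.2 + 34.1 + 35.5 + 37.0 + 41.3 + 41.5)/9 = 34.4889
Numerator Σ_{t=1}^{8}(y_t−ȳ)(y_{t+1}−ȳ) = 114.8121
Denominator Σ(y_t−ȳ)² = 223.6489
r_1 = 114.8121 / 223.6489 = 0.513

0.513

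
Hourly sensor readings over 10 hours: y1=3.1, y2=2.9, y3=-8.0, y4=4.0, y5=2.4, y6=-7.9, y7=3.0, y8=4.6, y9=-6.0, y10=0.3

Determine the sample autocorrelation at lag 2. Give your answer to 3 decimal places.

-0.474

Mean ȳ = (3.1 + 2.9 − 8.0 + 4.0 + 2.4 − 7.9 + 3.0 + 4.6 − 6.0 + 0.3)/10 = -0.1600
Numerator Σ_{t=1}^{8}(y_t−ȳ)(y_{t+2}−ȳ) = -110.1152
Denominator Σ(y_t−ȳ)² = 232.1840
r_2 = -110.1152 / 232.1840 = -0.474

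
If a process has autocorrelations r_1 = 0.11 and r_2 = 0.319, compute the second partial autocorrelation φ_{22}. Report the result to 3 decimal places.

φ_{22} = (r_2 − r_1²) / (1 − r_1²)
r_1² = (0.11)² = 0.0121
Numerator = 0.319 − 0.0121 = 0.3069; denominator = 1 − 0.0121 = 0.9879
φ_{22} = 0.3069 / 0.9879 = 0.311

0.311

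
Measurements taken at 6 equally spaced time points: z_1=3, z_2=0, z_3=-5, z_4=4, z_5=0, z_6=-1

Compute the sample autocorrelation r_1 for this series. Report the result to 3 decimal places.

Mean z̄ = (3 + 0 − 5 + 4 + 0 − 1)/6 = 0.1667
Deviations from mean: 2.8333, -0.1667, -5.1667, 3.8333, -0.1667, -1.1667
Σ(z_t−z̄)(z_{t+1}−z̄) = (-0.4722) + (0.8611) + (-19.8056) + (-0.6389) + (0.1944) = -19.8611
Denominator Σ(z_t−z̄)² = 50.8333
r_1 = -19.8611 / 50.8333 = -0.391

-0.391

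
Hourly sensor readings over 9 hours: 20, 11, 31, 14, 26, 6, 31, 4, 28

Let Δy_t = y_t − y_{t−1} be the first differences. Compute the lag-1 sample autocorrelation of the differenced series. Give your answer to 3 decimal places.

First differences Δy: -9, 20, -17, 12, -20, 25, -27, 24
Mean of differences = 1.0000
Numerator Σ(Δy_t−Δȳ)(Δy_{t+1}−Δȳ) = -2781.0000
Denominator Σ(Δy_t−Δȳ)² = 3236.0000
r_1(Δy) = -2781.0000 / 3236.0000 = -0.859

-0.859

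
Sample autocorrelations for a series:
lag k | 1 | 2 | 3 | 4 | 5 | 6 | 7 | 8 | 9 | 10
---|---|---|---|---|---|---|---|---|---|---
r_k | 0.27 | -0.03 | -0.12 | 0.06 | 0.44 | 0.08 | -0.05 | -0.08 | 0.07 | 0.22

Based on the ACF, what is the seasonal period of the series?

The largest autocorrelation is r_5 = 0.44; the remaining lags stay at or below 0.27.
The dominant spike at lag 5 indicates a seasonal period of 5.

5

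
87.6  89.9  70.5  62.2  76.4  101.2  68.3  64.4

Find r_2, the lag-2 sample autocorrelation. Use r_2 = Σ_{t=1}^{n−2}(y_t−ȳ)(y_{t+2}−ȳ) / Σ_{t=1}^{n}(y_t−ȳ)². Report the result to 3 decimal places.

-0.674

Mean ȳ = (87.6 + 89.9 + 70.5 + 62.2 + 76.4 + 101.2 + 68.3 + 64.4)/8 = 77.5625
Deviations from mean: 10.0375, 12.3375, -7.0625, -15.3625, -1.1625, 23.6375, -9.2625, -13.1625
Numerator Σ_{t=1}^{6}(y_t−ȳ)(y_{t+2}−ȳ) = -915.7066
Denominator Σ(y_t−ȳ)² = 1357.9788
r_2 = -915.7066 / 1357.9788 = -0.674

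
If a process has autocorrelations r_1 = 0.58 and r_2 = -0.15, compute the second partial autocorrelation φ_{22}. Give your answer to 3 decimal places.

-0.733

φ_{22} = (r_2 − r_1²) / (1 − r_1²)
r_1² = (0.58)² = 0.3364
Numerator = -0.15 − 0.3364 = -0.4864; denominator = 1 − 0.3364 = 0.6636
φ_{22} = -0.4864 / 0.6636 = -0.733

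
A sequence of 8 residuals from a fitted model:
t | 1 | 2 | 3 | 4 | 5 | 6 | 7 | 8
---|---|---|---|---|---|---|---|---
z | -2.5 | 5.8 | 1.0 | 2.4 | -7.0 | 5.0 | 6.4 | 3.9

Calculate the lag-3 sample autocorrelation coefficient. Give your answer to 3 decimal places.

Mean z̄ = (-2.5 + 5.8 + 1.0 + 2.4 − 7.0 + 5.0 + 6.4 + 3.9)/8 = 1.8750
Σ(z_t−z̄)(z_{t+3}−z̄) = (-2.2969) + (-34.8344) + (-2.7344) + (2.3756) + (-17.9719) = -55.4619
Denominator Σ(z_t−z̄)² = 148.6950
r_3 = -55.4619 / 148.6950 = -0.373

-0.373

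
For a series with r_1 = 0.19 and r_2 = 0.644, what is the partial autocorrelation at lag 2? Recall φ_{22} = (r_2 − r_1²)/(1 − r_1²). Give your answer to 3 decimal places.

φ_{22} = (r_2 − r_1²) / (1 − r_1²)
r_1² = (0.19)² = 0.0361
Numerator = 0.644 − 0.0361 = 0.6079; denominator = 1 − 0.0361 = 0.9639
φ_{22} = 0.6079 / 0.9639 = 0.631

0.631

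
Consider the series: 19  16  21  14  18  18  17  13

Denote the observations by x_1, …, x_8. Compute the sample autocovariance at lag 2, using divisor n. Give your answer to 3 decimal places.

Mean x̄ = (19 + 16 + 21 + 14 + 18 + 18 + 17 + 13)/8 = 17.0000
Σ_{t=1}^{6}(x_t−x̄)(x_{t+2}−x̄) = 8.0000
γ_2 = 8.0000 / 8 = 1.000

1.000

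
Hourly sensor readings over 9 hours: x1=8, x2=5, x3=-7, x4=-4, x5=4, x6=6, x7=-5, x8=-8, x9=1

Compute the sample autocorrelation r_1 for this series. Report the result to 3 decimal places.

Mean x̄ = (8 + 5 − 7 − 4 + 4 + 6 − 5 − 8 + 1)/9 = 0.0000
Numerator Σ_{t=1}^{8}(x_t−x̄)(x_{t+1}−x̄) = 43.0000
Denominator Σ(x_t−x̄)² = 296.0000
r_1 = 43.0000 / 296.0000 = 0.145

0.145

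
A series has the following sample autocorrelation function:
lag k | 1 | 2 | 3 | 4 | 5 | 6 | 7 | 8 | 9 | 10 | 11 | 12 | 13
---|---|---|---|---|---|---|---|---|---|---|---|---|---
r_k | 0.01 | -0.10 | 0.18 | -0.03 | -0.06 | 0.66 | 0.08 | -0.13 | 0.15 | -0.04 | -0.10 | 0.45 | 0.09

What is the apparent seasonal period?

6

The largest autocorrelation is r_6 = 0.66, with a weaker echo at lag 12 (0.45); the remaining lags stay at or below 0.18.
The dominant spike at lag 6 indicates a seasonal period of 6.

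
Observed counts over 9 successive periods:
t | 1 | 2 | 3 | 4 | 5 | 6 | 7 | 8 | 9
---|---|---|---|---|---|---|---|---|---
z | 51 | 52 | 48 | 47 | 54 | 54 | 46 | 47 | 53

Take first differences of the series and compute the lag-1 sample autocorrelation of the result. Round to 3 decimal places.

-0.047

First differences Δz: 1, -4, -1, 7, 0, -8, 1, 6
Mean of differences = 0.2500
Numerator Σ(Δz_t−Δz̄)(Δz_{t+1}−Δz̄) = -7.8125
Denominator Σ(Δz_t−Δz̄)² = 167.5000
r_1(Δz) = -7.8125 / 167.5000 = -0.047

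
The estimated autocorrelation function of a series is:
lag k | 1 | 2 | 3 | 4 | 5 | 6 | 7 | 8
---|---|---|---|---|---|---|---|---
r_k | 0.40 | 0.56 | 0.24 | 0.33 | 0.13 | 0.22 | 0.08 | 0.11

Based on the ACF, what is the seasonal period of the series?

2

The largest autocorrelation is r_2 = 0.56; the remaining lags stay at or below 0.40.
The dominant spike at lag 2 indicates a seasonal period of 2.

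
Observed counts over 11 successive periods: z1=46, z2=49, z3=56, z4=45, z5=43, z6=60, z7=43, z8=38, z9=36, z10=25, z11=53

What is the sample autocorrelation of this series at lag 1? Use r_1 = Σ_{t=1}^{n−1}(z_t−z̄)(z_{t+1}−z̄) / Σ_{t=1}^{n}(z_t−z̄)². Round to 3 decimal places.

0.087

Mean z̄ = (46 + 49 + 56 + 45 + 43 + 60 + 43 + 38 + 36 + 25 + 53)/11 = 44.9091
Numerator Σ_{t=1}^{10}(z_t−z̄)(z_{t+1}−z̄) = 84.0826
Denominator Σ(z_t−z̄)² = 964.9091
r_1 = 84.0826 / 964.9091 = 0.087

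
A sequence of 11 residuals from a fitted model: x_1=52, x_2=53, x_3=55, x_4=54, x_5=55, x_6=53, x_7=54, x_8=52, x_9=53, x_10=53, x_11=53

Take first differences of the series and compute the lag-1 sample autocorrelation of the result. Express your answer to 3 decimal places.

First differences Δx: 1, 2, -1, 1, -2, 1, -2, 1, 0, 0
Mean of differences = 0.1000
Numerator Σ(Δx_t−Δx̄)(Δx_{t+1}−Δx̄) = -9.0100
Denominator Σ(Δx_t−Δx̄)² = 16.9000
r_1(Δx) = -9.0100 / 16.9000 = -0.533

-0.533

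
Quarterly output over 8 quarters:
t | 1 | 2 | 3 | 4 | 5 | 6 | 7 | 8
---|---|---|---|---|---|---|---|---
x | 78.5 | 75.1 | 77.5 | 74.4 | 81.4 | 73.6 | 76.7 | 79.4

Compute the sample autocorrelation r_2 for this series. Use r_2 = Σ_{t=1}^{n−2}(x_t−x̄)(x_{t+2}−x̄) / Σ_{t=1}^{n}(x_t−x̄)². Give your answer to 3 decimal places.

0.148

Mean x̄ = (78.5 + 75.1 + 77.5 + 74.4 + 81.4 + 73.6 + 76.7 + 79.4)/8 = 77.0750
Deviations from mean: 1.4250, -1.9750, 0.4250, -2.6750, 4.3250, -3.4750, -0.3750, 2.3250
Σ(x_t−x̄)(x_{t+2}−x̄) = (0.6056) + (5.2831) + (1.8381) + (9.2956) + (-1.6219) + (-8.0794) = 7.3213
Denominator Σ(x_t−x̄)² = 49.5950
r_2 = 7.3213 / 49.5950 = 0.148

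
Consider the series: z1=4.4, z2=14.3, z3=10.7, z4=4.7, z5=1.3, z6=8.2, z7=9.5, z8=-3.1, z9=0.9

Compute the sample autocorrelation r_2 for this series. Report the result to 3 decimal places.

Mean z̄ = (4.4 + 14.3 + 10.7 + 4.7 + 1.3 + 8.2 + 9.5 − 3.1 + 0.9)/9 = 5.6556
Numerator Σ_{t=1}^{7}(z_t−z̄)(z_{t+2}−z̄) = -96.3017
Denominator Σ(z_t−z̄)² = 242.1622
r_2 = -96.3017 / 242.1622 = -0.398

-0.398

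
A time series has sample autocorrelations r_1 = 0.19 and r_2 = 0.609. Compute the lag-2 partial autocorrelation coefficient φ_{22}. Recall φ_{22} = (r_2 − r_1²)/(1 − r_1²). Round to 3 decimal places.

φ_{22} = (r_2 − r_1²) / (1 − r_1²)
r_1² = (0.19)² = 0.0361
Numerator = 0.609 − 0.0361 = 0.5729; denominator = 1 − 0.0361 = 0.9639
φ_{22} = 0.5729 / 0.9639 = 0.594

0.594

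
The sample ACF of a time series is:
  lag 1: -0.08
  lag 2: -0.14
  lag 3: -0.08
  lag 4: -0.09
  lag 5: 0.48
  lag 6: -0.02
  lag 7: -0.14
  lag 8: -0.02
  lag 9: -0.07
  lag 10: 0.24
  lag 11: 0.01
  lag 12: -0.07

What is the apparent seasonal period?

5

The largest autocorrelation is r_5 = 0.48, with a weaker echo at lag 10 (0.24); the remaining lags stay at or below 0.01.
The dominant spike at lag 5 indicates a seasonal period of 5.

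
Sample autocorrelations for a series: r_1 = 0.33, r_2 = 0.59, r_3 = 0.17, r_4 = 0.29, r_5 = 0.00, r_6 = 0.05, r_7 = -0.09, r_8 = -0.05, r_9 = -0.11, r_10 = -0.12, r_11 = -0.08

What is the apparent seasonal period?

The largest autocorrelation is r_2 = 0.59; the remaining lags stay at or below 0.33.
The dominant spike at lag 2 indicates a seasonal period of 2.

2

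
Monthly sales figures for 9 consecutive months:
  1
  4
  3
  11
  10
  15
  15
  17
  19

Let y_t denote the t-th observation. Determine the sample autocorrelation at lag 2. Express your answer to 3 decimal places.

Mean ȳ = (1 + 4 + 3 + 11 + 10 + 15 + 15 + 17 + 19)/9 = 10.5556
Numerator Σ_{t=1}^{7}(y_t−ȳ)(y_{t+2}−ȳ) = 139.1605
Denominator Σ(y_t−ȳ)² = 344.2222
r_2 = 139.1605 / 344.2222 = 0.404

0.404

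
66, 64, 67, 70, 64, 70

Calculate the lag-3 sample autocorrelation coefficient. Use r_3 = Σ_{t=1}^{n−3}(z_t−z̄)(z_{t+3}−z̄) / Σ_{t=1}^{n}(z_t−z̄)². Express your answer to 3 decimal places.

0.161

Mean z̄ = (66 + 64 + 67 + 70 + 64 + 70)/6 = 66.8333
Deviations from mean: -0.8333, -2.8333, 0.1667, 3.1667, -2.8333, 3.1667
Numerator Σ_{t=1}^{3}(z_t−z̄)(z_{t+3}−z̄) = 5.9167
Denominator Σ(z_t−z̄)² = 36.8333
r_3 = 5.9167 / 36.8333 = 0.161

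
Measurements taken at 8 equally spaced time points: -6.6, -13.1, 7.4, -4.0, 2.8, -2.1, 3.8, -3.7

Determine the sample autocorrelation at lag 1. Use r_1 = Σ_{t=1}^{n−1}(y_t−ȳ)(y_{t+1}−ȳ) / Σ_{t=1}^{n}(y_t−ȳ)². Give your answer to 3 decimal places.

-0.314

Mean ȳ = (-6.6 − 13.1 + 7.4 − 4.0 + 2.8 − 2.1 + 3.8 − 3.7)/8 = -1.9375
Deviations from mean: -4.6625, -11.1625, 9.3375, -2.0625, 4.7375, -0.1625, 5.7375, -1.7625
Σ(y_t−ȳ)(y_{t+1}−ȳ) = (52.0452) + (-104.2298) + (-19.2586) + (-9.7711) + (-0.7698) + (-0.9323) + (-10.1123) = -93.0289
Denominator Σ(y_t−ȳ)² = 296.2788
r_1 = -93.0289 / 296.2788 = -0.314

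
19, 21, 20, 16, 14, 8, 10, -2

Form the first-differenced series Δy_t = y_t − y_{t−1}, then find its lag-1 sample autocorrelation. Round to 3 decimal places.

First differences Δy: 2, -1, -4, -2, -6, 2, -12
Mean of differences = -3.0000
Numerator Σ(Δy_t−Δȳ)(Δy_{t+1}−Δȳ) = -56.0000
Denominator Σ(Δy_t−Δȳ)² = 146.0000
r_1(Δy) = -56.0000 / 146.0000 = -0.384

-0.384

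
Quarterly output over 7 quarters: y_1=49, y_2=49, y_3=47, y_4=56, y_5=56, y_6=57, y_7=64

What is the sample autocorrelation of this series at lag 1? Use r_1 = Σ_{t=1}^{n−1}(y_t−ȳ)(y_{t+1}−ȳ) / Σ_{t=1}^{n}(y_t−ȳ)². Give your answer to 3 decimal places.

0.398

Mean ȳ = (49 + 49 + 47 + 56 + 56 + 57 + 64)/7 = 54.0000
Σ(y_t−ȳ)(y_{t+1}−ȳ) = (25.0000) + (35.0000) + (-14.0000) + (4.0000) + (6.0000) + (30.0000) = 86.0000
Denominator Σ(y_t−ȳ)² = 216.0000
r_1 = 86.0000 / 216.0000 = 0.398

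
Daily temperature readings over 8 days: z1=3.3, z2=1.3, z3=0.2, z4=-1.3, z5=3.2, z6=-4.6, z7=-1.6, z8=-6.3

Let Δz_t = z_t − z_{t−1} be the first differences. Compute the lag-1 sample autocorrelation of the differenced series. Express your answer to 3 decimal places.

First differences Δz: -2.0, -1.1, -1.5, 4.5, -7.8, 3.0, -4.7
Mean of differences = -1.3714
Numerator Σ(Δz_t−Δz̄)(Δz_{t+1}−Δz̄) = -81.3580
Denominator Σ(Δz_t−Δz̄)² = 106.4743
r_1(Δz) = -81.3580 / 106.4743 = -0.764

-0.764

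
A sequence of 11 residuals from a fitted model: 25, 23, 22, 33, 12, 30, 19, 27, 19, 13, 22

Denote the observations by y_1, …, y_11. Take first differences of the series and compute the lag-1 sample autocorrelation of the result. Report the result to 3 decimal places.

-0.778

First differences Δy: -2, -1, 11, -21, 18, -11, 8, -8, -6, 9
Mean of differences = -0.3000
Numerator Σ(Δy_t−Δȳ)(Δy_{t+1}−Δȳ) = -977.0900
Denominator Σ(Δy_t−Δȳ)² = 1256.1000
r_1(Δy) = -977.0900 / 1256.1000 = -0.778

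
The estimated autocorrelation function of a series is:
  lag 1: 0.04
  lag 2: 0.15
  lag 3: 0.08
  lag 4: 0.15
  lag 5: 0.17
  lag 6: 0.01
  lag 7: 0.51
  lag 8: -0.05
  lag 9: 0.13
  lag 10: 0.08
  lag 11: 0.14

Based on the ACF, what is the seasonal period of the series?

7

The largest autocorrelation is r_7 = 0.51; the remaining lags stay at or below 0.17.
The dominant spike at lag 7 indicates a seasonal period of 7.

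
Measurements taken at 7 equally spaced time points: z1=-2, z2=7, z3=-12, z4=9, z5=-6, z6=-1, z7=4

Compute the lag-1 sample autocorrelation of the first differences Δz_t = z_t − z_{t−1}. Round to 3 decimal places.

-0.806

First differences Δz: 9, -19, 21, -15, 5, 5
Mean of differences = 1.0000
Numerator Σ(Δz_t−Δz̄)(Δz_{t+1}−Δz̄) = -928.0000
Denominator Σ(Δz_t−Δz̄)² = 1152.0000
r_1(Δz) = -928.0000 / 1152.0000 = -0.806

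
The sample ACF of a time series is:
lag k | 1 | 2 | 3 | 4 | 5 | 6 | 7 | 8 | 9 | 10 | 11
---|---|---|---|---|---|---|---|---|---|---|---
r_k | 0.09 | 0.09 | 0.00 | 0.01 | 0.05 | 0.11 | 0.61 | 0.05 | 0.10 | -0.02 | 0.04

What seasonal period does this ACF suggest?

The largest autocorrelation is r_7 = 0.61; the remaining lags stay at or below 0.11.
The dominant spike at lag 7 indicates a seasonal period of 7.

7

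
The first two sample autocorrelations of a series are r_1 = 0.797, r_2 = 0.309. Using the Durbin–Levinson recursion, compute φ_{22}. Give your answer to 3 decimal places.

-0.894

φ_{22} = (r_2 − r_1²) / (1 − r_1²)
r_1² = (0.797)² = 0.635209
Numerator = 0.309 − 0.6352 = -0.3262; denominator = 1 − 0.6352 = 0.3648
φ_{22} = -0.3262 / 0.3648 = -0.894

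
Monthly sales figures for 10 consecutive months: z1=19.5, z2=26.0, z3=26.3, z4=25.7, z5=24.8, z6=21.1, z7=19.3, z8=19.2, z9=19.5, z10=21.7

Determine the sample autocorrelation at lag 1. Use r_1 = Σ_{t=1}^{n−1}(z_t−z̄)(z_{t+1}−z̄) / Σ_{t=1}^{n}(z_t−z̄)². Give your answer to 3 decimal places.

0.559

Mean z̄ = (19.5 + 26.0 + 26.3 + 25.7 + 24.8 + 21.1 + 19.3 + 19.2 + 19.5 + 21.7)/10 = 22.3100
Numerator Σ_{t=1}^{9}(z_t−z̄)(z_{t+1}−z̄) = 46.7649
Denominator Σ(z_t−z̄)² = 83.5890
r_1 = 46.7649 / 83.5890 = 0.559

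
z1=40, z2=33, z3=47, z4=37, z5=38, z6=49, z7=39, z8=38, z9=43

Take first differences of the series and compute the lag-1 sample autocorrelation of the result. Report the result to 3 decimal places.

First differences Δz: -7, 14, -10, 1, 11, -10, -1, 5
Mean of differences = 0.3750
Numerator Σ(Δz_t−Δz̄)(Δz_{t+1}−Δz̄) = -344.0156
Denominator Σ(Δz_t−Δz̄)² = 591.8750
r_1(Δz) = -344.0156 / 591.8750 = -0.581

-0.581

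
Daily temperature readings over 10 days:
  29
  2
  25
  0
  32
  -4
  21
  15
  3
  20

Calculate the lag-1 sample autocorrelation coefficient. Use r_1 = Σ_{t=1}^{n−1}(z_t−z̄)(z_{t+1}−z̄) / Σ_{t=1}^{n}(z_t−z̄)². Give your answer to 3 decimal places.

Mean z̄ = (29 + 2 + 25 + 0 + 32 − 4 + 21 + 15 + 3 + 20)/10 = 14.3000
Numerator Σ_{t=1}^{9}(z_t−z̄)(z_{t+1}−z̄) = -1232.6900
Denominator Σ(z_t−z̄)² = 1540.1000
r_1 = -1232.6900 / 1540.1000 = -0.800

-0.800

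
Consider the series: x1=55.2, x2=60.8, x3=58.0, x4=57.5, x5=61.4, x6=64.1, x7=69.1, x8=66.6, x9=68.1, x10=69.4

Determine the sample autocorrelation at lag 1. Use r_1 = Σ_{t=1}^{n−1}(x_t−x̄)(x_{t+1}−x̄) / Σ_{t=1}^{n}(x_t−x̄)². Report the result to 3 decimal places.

Mean x̄ = (55.2 + 60.8 + 58.0 + 57.5 + 61.4 + 64.1 + 69.1 + 66.6 + 68.1 + 69.4)/10 = 63.0200
Numerator Σ_{t=1}^{9}(x_t−x̄)(x_{t+1}−x̄) = 142.3376
Denominator Σ(x_t−x̄)² = 241.8360
r_1 = 142.3376 / 241.8360 = 0.589

0.589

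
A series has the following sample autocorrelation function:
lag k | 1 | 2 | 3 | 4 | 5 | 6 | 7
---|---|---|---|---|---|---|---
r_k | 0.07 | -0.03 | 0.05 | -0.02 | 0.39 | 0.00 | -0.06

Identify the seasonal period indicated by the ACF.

5

The largest autocorrelation is r_5 = 0.39; the remaining lags stay at or below 0.07.
The dominant spike at lag 5 indicates a seasonal period of 5.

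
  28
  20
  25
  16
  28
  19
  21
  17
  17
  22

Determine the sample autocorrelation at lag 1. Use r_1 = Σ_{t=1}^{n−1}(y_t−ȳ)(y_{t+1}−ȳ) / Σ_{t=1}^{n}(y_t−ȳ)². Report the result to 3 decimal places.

Mean ȳ = (28 + 20 + 25 + 16 + 28 + 19 + 21 + 17 + 17 + 22)/10 = 21.3000
Numerator Σ_{t=1}^{9}(y_t−ȳ)(y_{t+1}−ȳ) = -66.5900
Denominator Σ(y_t−ȳ)² = 176.1000
r_1 = -66.5900 / 176.1000 = -0.378

-0.378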